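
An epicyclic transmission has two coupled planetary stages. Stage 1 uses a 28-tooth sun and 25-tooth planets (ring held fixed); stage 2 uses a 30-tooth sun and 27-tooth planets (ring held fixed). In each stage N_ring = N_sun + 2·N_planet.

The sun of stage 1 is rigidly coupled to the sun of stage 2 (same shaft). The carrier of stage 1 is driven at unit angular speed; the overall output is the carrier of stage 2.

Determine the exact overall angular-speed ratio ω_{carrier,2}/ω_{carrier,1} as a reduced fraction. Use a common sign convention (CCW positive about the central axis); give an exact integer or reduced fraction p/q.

265/266

Stage 1: N_ring = 28 + 2·25 = 78
Stage 1: 28(ω_s−ω_c) = −78(ω_r−ω_c),  ω_r=0, ω_c=1
Stage 1: ω_s = 1 − (78/28)(0−1) = 53/14
  ⇒ ω_s¹/ω_c¹ = 53/14
Stage 2: N_ring = 30 + 2·27 = 84
Stage 2: 30(ω_s−ω_c) = −84(ω_r−ω_c),  ω_r=0, ω_s=1
Stage 2: 30(1−ω_c) = −84(0−ω_c)  ⇒  114ω_c = 30  ⇒  ω_c = 5/19
  ⇒ ω_c²/ω_s² = 5/19
Coupling ω_s² = ω_s¹ ⇒ overall = 53/14 × 5/19 = 265/266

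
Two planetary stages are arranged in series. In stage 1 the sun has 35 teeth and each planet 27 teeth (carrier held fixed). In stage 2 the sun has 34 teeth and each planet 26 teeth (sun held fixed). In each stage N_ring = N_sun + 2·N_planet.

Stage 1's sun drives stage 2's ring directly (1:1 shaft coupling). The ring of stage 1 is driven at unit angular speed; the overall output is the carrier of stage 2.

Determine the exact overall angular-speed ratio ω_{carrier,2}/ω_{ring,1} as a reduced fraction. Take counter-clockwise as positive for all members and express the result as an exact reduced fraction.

-3827/2100

Stage 1: N_ring = 35 + 2·27 = 89
Stage 1: 35(ω_s−ω_c) = −89(ω_r−ω_c),  ω_c=0, ω_r=1
Stage 1: ω_s = 0 − (89/35)(1−0) = -89/35
  ⇒ ω_s¹/ω_r¹ = -89/35
Stage 2: N_ring = 34 + 2·26 = 86
Stage 2: 34(ω_s−ω_c) = −86(ω_r−ω_c),  ω_s=0, ω_r=1
Stage 2: 34(0−ω_c) = −86(1−ω_c)  ⇒  120ω_c = 86  ⇒  ω_c = 43/60
  ⇒ ω_c²/ω_r² = 43/60
Coupling ω_r² = ω_s¹ ⇒ overall = -89/35 × 43/60 = -3827/2100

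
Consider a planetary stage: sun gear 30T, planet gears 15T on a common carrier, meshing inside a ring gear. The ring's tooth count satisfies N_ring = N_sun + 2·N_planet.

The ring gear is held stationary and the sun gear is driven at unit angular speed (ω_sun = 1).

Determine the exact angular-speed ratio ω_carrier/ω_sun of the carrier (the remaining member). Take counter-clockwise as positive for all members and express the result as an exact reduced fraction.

N_ring = 30 + 2·15 = 60
30(ω_s−ω_c) = −60(ω_r−ω_c),  ω_r=0, ω_s=1
30(1−ω_c) = −60(0−ω_c)  ⇒  90ω_c = 30  ⇒  ω_c = 1/3
ω_c/ω_s = 1/3

1/3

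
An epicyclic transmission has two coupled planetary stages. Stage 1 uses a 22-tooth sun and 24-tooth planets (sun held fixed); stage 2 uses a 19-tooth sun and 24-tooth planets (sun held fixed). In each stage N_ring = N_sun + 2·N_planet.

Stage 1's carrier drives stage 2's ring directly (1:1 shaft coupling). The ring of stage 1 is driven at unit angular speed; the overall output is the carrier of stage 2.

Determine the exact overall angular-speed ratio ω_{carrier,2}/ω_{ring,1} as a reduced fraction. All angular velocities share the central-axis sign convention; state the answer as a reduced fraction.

Stage 1: N_ring = 22 + 2·24 = 70
Stage 1: 22(ω_s−ω_c) = −70(ω_r−ω_c),  ω_s=0, ω_r=1
Stage 1: 22(0−ω_c) = −70(1−ω_c)  ⇒  92ω_c = 70  ⇒  ω_c = 35/46
  ⇒ ω_c¹/ω_r¹ = 35/46
Stage 2: N_ring = 19 + 2·24 = 67
Stage 2: 19(ω_s−ω_c) = −67(ω_r−ω_c),  ω_s=0, ω_r=1
Stage 2: 19(0−ω_c) = −67(1−ω_c)  ⇒  86ω_c = 67  ⇒  ω_c = 67/86
  ⇒ ω_c²/ω_r² = 67/86
Coupling ω_r² = ω_c¹ ⇒ overall = 35/46 × 67/86 = 2345/3956

2345/3956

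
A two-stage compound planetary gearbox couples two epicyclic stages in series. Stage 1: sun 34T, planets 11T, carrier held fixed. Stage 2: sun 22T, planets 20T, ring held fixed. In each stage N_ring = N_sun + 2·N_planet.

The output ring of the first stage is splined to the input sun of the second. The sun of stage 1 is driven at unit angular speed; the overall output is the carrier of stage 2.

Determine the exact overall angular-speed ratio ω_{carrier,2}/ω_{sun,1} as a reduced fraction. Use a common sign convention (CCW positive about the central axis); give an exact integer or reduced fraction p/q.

-187/1176

Stage 1: N_ring = 34 + 2·11 = 56
Stage 1: 34(ω_s−ω_c) = −56(ω_r−ω_c),  ω_c=0, ω_s=1
Stage 1: ω_r = 0 − (34/56)(1−0) = -17/28
  ⇒ ω_r¹/ω_s¹ = -17/28
Stage 2: N_ring = 22 + 2·20 = 62
Stage 2: 22(ω_s−ω_c) = −62(ω_r−ω_c),  ω_r=0, ω_s=1
Stage 2: 22(1−ω_c) = −62(0−ω_c)  ⇒  84ω_c = 22  ⇒  ω_c = 11/42
  ⇒ ω_c²/ω_s² = 11/42
Coupling ω_s² = ω_r¹ ⇒ overall = -17/28 × 11/42 = -187/1176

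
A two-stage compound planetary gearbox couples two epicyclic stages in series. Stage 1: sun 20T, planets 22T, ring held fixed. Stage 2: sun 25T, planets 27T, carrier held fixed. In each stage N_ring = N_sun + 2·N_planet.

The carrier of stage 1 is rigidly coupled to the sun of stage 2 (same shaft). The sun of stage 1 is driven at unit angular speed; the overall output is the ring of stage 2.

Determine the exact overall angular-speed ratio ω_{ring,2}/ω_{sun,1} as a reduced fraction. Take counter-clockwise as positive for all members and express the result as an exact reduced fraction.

Stage 1: N_ring = 20 + 2·22 = 64
Stage 1: 20(ω_s−ω_c) = −64(ω_r−ω_c),  ω_r=0, ω_s=1
Stage 1: 20(1−ω_c) = −64(0−ω_c)  ⇒  84ω_c = 20  ⇒  ω_c = 5/21
  ⇒ ω_c¹/ω_s¹ = 5/21
Stage 2: N_ring = 25 + 2·27 = 79
Stage 2: 25(ω_s−ω_c) = −79(ω_r−ω_c),  ω_c=0, ω_s=1
Stage 2: ω_r = 0 − (25/79)(1−0) = -25/79
  ⇒ ω_r²/ω_s² = -25/79
Coupling ω_s² = ω_c¹ ⇒ overall = 5/21 × -25/79 = -125/1659

-125/1659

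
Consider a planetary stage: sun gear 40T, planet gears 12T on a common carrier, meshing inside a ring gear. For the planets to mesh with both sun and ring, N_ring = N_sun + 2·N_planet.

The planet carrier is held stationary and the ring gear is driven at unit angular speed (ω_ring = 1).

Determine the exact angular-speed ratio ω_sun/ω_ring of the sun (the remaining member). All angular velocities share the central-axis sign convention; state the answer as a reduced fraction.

-8/5

N_ring = 40 + 2·12 = 64
40(ω_s−ω_c) = −64(ω_r−ω_c),  ω_c=0, ω_r=1
ω_s = 0 − (64/40)(1−0) = -8/5
ω_s/ω_r = -8/5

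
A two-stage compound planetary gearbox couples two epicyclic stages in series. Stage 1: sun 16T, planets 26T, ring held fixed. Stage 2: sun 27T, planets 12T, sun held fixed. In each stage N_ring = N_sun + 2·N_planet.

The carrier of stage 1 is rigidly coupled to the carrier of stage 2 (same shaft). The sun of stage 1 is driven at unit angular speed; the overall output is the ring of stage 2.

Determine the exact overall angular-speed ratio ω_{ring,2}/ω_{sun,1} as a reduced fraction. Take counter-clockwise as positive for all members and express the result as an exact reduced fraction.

Stage 1: N_ring = 16 + 2·26 = 68
Stage 1: 16(ω_s−ω_c) = −68(ω_r−ω_c),  ω_r=0, ω_s=1
Stage 1: 16(1−ω_c) = −68(0−ω_c)  ⇒  84ω_c = 16  ⇒  ω_c = 4/21
  ⇒ ω_c¹/ω_s¹ = 4/21
Stage 2: N_ring = 27 + 2·12 = 51
Stage 2: 27(ω_s−ω_c) = −51(ω_r−ω_c),  ω_s=0, ω_c=1
Stage 2: ω_r = 1 − (27/51)(0−1) = 26/17
  ⇒ ω_r²/ω_c² = 26/17
Coupling ω_c² = ω_c¹ ⇒ overall = 4/21 × 26/17 = 104/357

104/357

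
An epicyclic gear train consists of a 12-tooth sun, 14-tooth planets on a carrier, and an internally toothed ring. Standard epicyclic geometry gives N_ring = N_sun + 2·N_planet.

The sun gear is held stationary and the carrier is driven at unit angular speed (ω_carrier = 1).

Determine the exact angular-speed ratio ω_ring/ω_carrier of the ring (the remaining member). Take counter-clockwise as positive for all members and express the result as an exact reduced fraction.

N_ring = 12 + 2·14 = 40
12(ω_s−ω_c) = −40(ω_r−ω_c),  ω_s=0, ω_c=1
ω_r = 1 − (12/40)(0−1) = 13/10
ω_r/ω_c = 13/10

13/10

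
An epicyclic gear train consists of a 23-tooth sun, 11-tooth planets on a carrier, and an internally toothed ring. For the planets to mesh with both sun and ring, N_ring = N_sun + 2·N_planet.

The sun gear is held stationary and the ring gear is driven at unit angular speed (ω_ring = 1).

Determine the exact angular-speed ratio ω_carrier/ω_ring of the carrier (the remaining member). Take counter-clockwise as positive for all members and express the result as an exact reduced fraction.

N_ring = 23 + 2·11 = 45
23(ω_s−ω_c) = −45(ω_r−ω_c),  ω_s=0, ω_r=1
23(0−ω_c) = −45(1−ω_c)  ⇒  68ω_c = 45  ⇒  ω_c = 45/68
ω_c/ω_r = 45/68

45/68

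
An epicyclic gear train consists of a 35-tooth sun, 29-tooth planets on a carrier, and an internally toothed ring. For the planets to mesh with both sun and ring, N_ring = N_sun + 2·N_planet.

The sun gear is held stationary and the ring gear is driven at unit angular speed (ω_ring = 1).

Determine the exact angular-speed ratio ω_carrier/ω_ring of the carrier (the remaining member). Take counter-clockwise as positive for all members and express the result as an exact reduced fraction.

93/128

N_ring = 35 + 2·29 = 93
35(ω_s−ω_c) = −93(ω_r−ω_c),  ω_s=0, ω_r=1
35(0−ω_c) = −93(1−ω_c)  ⇒  128ω_c = 93  ⇒  ω_c = 93/128
ω_c/ω_r = 93/128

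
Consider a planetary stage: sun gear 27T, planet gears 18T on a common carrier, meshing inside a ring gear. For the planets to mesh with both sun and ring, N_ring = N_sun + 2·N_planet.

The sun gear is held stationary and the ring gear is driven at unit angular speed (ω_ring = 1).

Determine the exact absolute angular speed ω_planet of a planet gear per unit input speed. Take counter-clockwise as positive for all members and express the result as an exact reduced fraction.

N_ring = 27 + 2·18 = 63
27(ω_s−ω_c) = −63(ω_r−ω_c),  ω_s=0, ω_r=1
27(0−ω_c) = −63(1−ω_c)  ⇒  90ω_c = 63  ⇒  ω_c = 7/10
sun–planet: 27·(0−7/10) = −18·(ω_p−ω_c)  ⇒  ω_p−ω_c = −(27/18)·(-7/10) = 21/20
ω_p = 7/10 + 21/20 = 7/4

7/4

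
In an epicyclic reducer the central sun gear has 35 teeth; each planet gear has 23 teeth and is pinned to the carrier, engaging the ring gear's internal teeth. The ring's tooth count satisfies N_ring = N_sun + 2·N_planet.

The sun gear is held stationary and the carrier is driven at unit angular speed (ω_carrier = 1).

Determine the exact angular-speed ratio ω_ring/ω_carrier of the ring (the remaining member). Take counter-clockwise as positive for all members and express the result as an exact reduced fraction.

N_ring = 35 + 2·23 = 81
35(ω_s−ω_c) = −81(ω_r−ω_c),  ω_s=0, ω_c=1
ω_r = 1 − (35/81)(0−1) = 116/81
ω_r/ω_c = 116/81

116/81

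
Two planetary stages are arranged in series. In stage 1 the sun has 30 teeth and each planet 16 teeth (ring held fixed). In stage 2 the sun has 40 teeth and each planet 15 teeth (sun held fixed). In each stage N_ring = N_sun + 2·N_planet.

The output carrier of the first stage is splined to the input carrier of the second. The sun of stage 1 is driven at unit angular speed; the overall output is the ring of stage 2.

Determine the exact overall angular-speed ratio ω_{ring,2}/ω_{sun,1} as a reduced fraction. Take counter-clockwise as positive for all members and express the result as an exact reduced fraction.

165/322

Stage 1: N_ring = 30 + 2·16 = 62
Stage 1: 30(ω_s−ω_c) = −62(ω_r−ω_c),  ω_r=0, ω_s=1
Stage 1: 30(1−ω_c) = −62(0−ω_c)  ⇒  92ω_c = 30  ⇒  ω_c = 15/46
  ⇒ ω_c¹/ω_s¹ = 15/46
Stage 2: N_ring = 40 + 2·15 = 70
Stage 2: 40(ω_s−ω_c) = −70(ω_r−ω_c),  ω_s=0, ω_c=1
Stage 2: ω_r = 1 − (40/70)(0−1) = 11/7
  ⇒ ω_r²/ω_c² = 11/7
Coupling ω_c² = ω_c¹ ⇒ overall = 15/46 × 11/7 = 165/322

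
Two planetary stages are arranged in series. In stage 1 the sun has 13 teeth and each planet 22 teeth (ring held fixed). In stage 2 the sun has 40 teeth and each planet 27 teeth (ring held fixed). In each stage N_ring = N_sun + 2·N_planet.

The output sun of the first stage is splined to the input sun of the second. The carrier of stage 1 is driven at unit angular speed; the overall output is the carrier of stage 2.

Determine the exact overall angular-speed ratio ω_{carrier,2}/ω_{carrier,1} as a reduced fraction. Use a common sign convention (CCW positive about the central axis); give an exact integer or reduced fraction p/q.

1400/871

Stage 1: N_ring = 13 + 2·22 = 57
Stage 1: 13(ω_s−ω_c) = −57(ω_r−ω_c),  ω_r=0, ω_c=1
Stage 1: ω_s = 1 − (57/13)(0−1) = 70/13
  ⇒ ω_s¹/ω_c¹ = 70/13
Stage 2: N_ring = 40 + 2·27 = 94
Stage 2: 40(ω_s−ω_c) = −94(ω_r−ω_c),  ω_r=0, ω_s=1
Stage 2: 40(1−ω_c) = −94(0−ω_c)  ⇒  134ω_c = 40  ⇒  ω_c = 20/67
  ⇒ ω_c²/ω_s² = 20/67
Coupling ω_s² = ω_s¹ ⇒ overall = 70/13 × 20/67 = 1400/871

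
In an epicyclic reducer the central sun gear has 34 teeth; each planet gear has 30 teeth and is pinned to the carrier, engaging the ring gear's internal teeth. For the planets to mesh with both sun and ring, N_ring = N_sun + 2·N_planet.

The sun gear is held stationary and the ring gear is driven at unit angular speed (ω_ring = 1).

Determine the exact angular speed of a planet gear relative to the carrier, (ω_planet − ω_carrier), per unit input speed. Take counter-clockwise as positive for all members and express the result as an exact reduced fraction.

N_ring = 34 + 2·30 = 94
34(ω_s−ω_c) = −94(ω_r−ω_c),  ω_s=0, ω_r=1
34(0−ω_c) = −94(1−ω_c)  ⇒  128ω_c = 94  ⇒  ω_c = 47/64
sun–planet: 34·(0−47/64) = −30·(ω_p−ω_c)  ⇒  ω_p−ω_c = −(34/30)·(-47/64) = 799/960

799/960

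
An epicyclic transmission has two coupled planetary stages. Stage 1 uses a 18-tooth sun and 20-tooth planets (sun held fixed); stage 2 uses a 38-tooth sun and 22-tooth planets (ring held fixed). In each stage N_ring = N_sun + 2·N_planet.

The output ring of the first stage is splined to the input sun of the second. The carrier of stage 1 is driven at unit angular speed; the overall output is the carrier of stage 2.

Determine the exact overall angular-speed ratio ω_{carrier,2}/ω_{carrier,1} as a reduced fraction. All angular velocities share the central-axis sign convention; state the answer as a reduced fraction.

Stage 1: N_ring = 18 + 2·20 = 58
Stage 1: 18(ω_s−ω_c) = −58(ω_r−ω_c),  ω_s=0, ω_c=1
Stage 1: ω_r = 1 − (18/58)(0−1) = 38/29
  ⇒ ω_r¹/ω_c¹ = 38/29
Stage 2: N_ring = 38 + 2·22 = 82
Stage 2: 38(ω_s−ω_c) = −82(ω_r−ω_c),  ω_r=0, ω_s=1
Stage 2: 38(1−ω_c) = −82(0−ω_c)  ⇒  120ω_c = 38  ⇒  ω_c = 19/60
  ⇒ ω_c²/ω_s² = 19/60
Coupling ω_s² = ω_r¹ ⇒ overall = 38/29 × 19/60 = 361/870

361/870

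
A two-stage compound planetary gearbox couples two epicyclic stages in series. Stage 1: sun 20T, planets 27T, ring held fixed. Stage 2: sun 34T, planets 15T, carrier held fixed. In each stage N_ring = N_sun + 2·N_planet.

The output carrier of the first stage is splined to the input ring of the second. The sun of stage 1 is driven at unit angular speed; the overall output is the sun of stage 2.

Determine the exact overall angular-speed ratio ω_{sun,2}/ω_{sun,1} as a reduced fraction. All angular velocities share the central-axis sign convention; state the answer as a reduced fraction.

Stage 1: N_ring = 20 + 2·27 = 74
Stage 1: 20(ω_s−ω_c) = −74(ω_r−ω_c),  ω_r=0, ω_s=1
Stage 1: 20(1−ω_c) = −74(0−ω_c)  ⇒  94ω_c = 20  ⇒  ω_c = 10/47
  ⇒ ω_c¹/ω_s¹ = 10/47
Stage 2: N_ring = 34 + 2·15 = 64
Stage 2: 34(ω_s−ω_c) = −64(ω_r−ω_c),  ω_c=0, ω_r=1
Stage 2: ω_s = 0 − (64/34)(1−0) = -32/17
  ⇒ ω_s²/ω_r² = -32/17
Coupling ω_r² = ω_c¹ ⇒ overall = 10/47 × -32/17 = -320/799

-320/799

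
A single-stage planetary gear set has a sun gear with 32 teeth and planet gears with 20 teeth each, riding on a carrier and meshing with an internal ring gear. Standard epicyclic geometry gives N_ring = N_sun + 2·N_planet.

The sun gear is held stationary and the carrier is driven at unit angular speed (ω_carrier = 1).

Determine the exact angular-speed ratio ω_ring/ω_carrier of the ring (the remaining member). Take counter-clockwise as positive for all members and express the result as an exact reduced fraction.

13/9

N_ring = 32 + 2·20 = 72
32(ω_s−ω_c) = −72(ω_r−ω_c),  ω_s=0, ω_c=1
ω_r = 1 − (32/72)(0−1) = 13/9
ω_r/ω_c = 13/9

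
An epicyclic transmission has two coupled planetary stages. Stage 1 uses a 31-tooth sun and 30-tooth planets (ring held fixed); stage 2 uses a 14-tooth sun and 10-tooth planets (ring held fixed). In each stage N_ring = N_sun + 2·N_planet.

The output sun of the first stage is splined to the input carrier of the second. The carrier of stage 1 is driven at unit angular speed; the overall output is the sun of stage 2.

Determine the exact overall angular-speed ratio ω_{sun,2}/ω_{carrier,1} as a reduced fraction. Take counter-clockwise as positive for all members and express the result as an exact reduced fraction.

Stage 1: N_ring = 31 + 2·30 = 91
Stage 1: 31(ω_s−ω_c) = −91(ω_r−ω_c),  ω_r=0, ω_c=1
Stage 1: ω_s = 1 − (91/31)(0−1) = 122/31
  ⇒ ω_s¹/ω_c¹ = 122/31
Stage 2: N_ring = 14 + 2·10 = 34
Stage 2: 14(ω_s−ω_c) = −34(ω_r−ω_c),  ω_r=0, ω_c=1
Stage 2: ω_s = 1 − (34/14)(0−1) = 24/7
  ⇒ ω_s²/ω_c² = 24/7
Coupling ω_c² = ω_s¹ ⇒ overall = 122/31 × 24/7 = 2928/217

2928/217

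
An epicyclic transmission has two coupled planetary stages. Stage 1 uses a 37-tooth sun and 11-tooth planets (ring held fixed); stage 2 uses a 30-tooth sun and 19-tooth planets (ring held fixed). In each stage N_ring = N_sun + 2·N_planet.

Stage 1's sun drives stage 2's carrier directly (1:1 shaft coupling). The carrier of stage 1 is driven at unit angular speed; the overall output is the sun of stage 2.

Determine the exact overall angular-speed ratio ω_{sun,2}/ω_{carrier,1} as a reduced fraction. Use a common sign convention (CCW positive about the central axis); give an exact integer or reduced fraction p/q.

Stage 1: N_ring = 37 + 2·11 = 59
Stage 1: 37(ω_s−ω_c) = −59(ω_r−ω_c),  ω_r=0, ω_c=1
Stage 1: ω_s = 1 − (59/37)(0−1) = 96/37
  ⇒ ω_s¹/ω_c¹ = 96/37
Stage 2: N_ring = 30 + 2·19 = 68
Stage 2: 30(ω_s−ω_c) = −68(ω_r−ω_c),  ω_r=0, ω_c=1
Stage 2: ω_s = 1 − (68/30)(0−1) = 49/15
  ⇒ ω_s²/ω_c² = 49/15
Coupling ω_c² = ω_s¹ ⇒ overall = 96/37 × 49/15 = 1568/185

1568/185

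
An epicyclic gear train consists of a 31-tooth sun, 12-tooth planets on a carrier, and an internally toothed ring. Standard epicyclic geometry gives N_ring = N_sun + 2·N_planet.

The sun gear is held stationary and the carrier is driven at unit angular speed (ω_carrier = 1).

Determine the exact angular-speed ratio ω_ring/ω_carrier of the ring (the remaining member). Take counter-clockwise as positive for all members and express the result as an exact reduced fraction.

N_ring = 31 + 2·12 = 55
31(ω_s−ω_c) = −55(ω_r−ω_c),  ω_s=0, ω_c=1
ω_r = 1 − (31/55)(0−1) = 86/55
ω_r/ω_c = 86/55

86/55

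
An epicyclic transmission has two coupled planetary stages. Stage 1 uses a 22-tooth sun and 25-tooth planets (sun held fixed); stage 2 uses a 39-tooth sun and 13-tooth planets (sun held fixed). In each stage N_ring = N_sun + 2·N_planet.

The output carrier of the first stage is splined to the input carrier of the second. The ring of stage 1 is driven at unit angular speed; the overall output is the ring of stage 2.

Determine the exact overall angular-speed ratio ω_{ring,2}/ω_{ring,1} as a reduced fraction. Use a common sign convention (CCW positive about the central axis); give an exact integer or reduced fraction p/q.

Stage 1: N_ring = 22 + 2·25 = 72
Stage 1: 22(ω_s−ω_c) = −72(ω_r−ω_c),  ω_s=0, ω_r=1
Stage 1: 22(0−ω_c) = −72(1−ω_c)  ⇒  94ω_c = 72  ⇒  ω_c = 36/47
  ⇒ ω_c¹/ω_r¹ = 36/47
Stage 2: N_ring = 39 + 2·13 = 65
Stage 2: 39(ω_s−ω_c) = −65(ω_r−ω_c),  ω_s=0, ω_c=1
Stage 2: ω_r = 1 − (39/65)(0−1) = 8/5
  ⇒ ω_r²/ω_c² = 8/5
Coupling ω_c² = ω_c¹ ⇒ overall = 36/47 × 8/5 = 288/235

288/235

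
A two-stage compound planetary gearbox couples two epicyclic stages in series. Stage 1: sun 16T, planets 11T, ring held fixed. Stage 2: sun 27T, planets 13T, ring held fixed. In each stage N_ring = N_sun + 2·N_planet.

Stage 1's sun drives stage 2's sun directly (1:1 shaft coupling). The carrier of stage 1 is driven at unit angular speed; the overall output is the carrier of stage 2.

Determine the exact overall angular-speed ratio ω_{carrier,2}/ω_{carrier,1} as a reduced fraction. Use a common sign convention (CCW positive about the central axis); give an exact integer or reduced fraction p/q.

Stage 1: N_ring = 16 + 2·11 = 38
Stage 1: 16(ω_s−ω_c) = −38(ω_r−ω_c),  ω_r=0, ω_c=1
Stage 1: ω_s = 1 − (38/16)(0−1) = 27/8
  ⇒ ω_s¹/ω_c¹ = 27/8
Stage 2: N_ring = 27 + 2·13 = 53
Stage 2: 27(ω_s−ω_c) = −53(ω_r−ω_c),  ω_r=0, ω_s=1
Stage 2: 27(1−ω_c) = −53(0−ω_c)  ⇒  80ω_c = 27  ⇒  ω_c = 27/80
  ⇒ ω_c²/ω_s² = 27/80
Coupling ω_s² = ω_s¹ ⇒ overall = 27/8 × 27/80 = 729/640

729/640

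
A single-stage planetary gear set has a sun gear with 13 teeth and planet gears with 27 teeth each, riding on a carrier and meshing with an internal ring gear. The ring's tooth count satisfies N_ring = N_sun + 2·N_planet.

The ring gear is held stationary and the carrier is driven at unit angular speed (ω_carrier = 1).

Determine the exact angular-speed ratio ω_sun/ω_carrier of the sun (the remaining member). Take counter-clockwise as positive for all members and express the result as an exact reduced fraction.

80/13

N_ring = 13 + 2·27 = 67
13(ω_s−ω_c) = −67(ω_r−ω_c),  ω_r=0, ω_c=1
ω_s = 1 − (67/13)(0−1) = 80/13
ω_s/ω_c = 80/13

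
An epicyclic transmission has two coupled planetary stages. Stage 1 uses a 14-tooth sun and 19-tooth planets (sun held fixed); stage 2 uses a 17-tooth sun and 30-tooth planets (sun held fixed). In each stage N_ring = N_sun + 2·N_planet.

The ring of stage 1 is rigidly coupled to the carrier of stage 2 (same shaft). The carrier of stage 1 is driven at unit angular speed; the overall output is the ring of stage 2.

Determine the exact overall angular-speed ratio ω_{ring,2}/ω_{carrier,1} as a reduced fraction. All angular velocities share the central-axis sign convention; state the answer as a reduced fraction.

141/91

Stage 1: N_ring = 14 + 2·19 = 52
Stage 1: 14(ω_s−ω_c) = −52(ω_r−ω_c),  ω_s=0, ω_c=1
Stage 1: ω_r = 1 − (14/52)(0−1) = 33/26
  ⇒ ω_r¹/ω_c¹ = 33/26
Stage 2: N_ring = 17 + 2·30 = 77
Stage 2: 17(ω_s−ω_c) = −77(ω_r−ω_c),  ω_s=0, ω_c=1
Stage 2: ω_r = 1 − (17/77)(0−1) = 94/77
  ⇒ ω_r²/ω_c² = 94/77
Coupling ω_c² = ω_r¹ ⇒ overall = 33/26 × 94/77 = 141/91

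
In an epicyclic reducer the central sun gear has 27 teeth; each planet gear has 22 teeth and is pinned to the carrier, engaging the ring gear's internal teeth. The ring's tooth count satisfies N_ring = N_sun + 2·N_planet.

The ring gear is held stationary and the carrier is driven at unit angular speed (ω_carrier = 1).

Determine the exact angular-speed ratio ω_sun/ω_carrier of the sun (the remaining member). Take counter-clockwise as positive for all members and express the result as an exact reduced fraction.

98/27

N_ring = 27 + 2·22 = 71
27(ω_s−ω_c) = −71(ω_r−ω_c),  ω_r=0, ω_c=1
ω_s = 1 − (71/27)(0−1) = 98/27
ω_s/ω_c = 98/27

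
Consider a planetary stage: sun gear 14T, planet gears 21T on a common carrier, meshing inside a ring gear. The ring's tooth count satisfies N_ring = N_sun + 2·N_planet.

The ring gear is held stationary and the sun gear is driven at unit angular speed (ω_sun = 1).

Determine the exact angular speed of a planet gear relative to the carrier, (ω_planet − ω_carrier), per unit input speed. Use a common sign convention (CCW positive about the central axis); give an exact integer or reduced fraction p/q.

N_ring = 14 + 2·21 = 56
14(ω_s−ω_c) = −56(ω_r−ω_c),  ω_r=0, ω_s=1
14(1−ω_c) = −56(0−ω_c)  ⇒  70ω_c = 14  ⇒  ω_c = 1/5
sun–planet: 14·(1−1/5) = −21·(ω_p−ω_c)  ⇒  ω_p−ω_c = −(14/21)·(4/5) = -8/15

-8/15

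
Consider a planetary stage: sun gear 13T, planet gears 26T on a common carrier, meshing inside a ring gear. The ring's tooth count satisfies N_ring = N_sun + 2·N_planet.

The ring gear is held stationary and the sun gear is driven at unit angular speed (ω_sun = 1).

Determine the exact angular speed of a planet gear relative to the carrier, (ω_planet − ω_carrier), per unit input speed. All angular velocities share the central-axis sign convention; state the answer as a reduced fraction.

-5/12

N_ring = 13 + 2·26 = 65
13(ω_s−ω_c) = −65(ω_r−ω_c),  ω_r=0, ω_s=1
13(1−ω_c) = −65(0−ω_c)  ⇒  78ω_c = 13  ⇒  ω_c = 1/6
sun–planet: 13·(1−1/6) = −26·(ω_p−ω_c)  ⇒  ω_p−ω_c = −(13/26)·(5/6) = -5/12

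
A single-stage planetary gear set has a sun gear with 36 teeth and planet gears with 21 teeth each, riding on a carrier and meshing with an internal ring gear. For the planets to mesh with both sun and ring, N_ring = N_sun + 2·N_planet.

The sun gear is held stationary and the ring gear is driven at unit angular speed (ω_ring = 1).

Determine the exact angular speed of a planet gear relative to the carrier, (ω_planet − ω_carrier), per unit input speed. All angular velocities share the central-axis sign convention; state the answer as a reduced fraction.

156/133

N_ring = 36 + 2·21 = 78
36(ω_s−ω_c) = −78(ω_r−ω_c),  ω_s=0, ω_r=1
36(0−ω_c) = −78(1−ω_c)  ⇒  114ω_c = 78  ⇒  ω_c = 13/19
sun–planet: 36·(0−13/19) = −21·(ω_p−ω_c)  ⇒  ω_p−ω_c = −(36/21)·(-13/19) = 156/133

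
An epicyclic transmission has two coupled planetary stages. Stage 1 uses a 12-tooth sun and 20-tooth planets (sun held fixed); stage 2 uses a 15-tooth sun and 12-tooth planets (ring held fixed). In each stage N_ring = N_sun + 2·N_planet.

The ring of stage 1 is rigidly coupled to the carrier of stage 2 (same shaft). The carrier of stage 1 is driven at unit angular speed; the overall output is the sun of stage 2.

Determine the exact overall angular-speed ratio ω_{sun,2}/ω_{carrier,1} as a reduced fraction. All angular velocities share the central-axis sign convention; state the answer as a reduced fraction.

288/65

Stage 1: N_ring = 12 + 2·20 = 52
Stage 1: 12(ω_s−ω_c) = −52(ω_r−ω_c),  ω_s=0, ω_c=1
Stage 1: ω_r = 1 − (12/52)(0−1) = 16/13
  ⇒ ω_r¹/ω_c¹ = 16/13
Stage 2: N_ring = 15 + 2·12 = 39
Stage 2: 15(ω_s−ω_c) = −39(ω_r−ω_c),  ω_r=0, ω_c=1
Stage 2: ω_s = 1 − (39/15)(0−1) = 18/5
  ⇒ ω_s²/ω_c² = 18/5
Coupling ω_c² = ω_r¹ ⇒ overall = 16/13 × 18/5 = 288/65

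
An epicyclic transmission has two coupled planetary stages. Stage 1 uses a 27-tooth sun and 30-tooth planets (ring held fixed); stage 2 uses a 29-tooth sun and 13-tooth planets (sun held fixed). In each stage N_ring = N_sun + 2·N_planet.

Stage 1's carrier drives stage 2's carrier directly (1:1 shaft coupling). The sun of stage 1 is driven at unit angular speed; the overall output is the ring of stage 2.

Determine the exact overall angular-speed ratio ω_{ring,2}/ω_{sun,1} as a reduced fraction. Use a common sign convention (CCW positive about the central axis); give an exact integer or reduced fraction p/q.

Stage 1: N_ring = 27 + 2·30 = 87
Stage 1: 27(ω_s−ω_c) = −87(ω_r−ω_c),  ω_r=0, ω_s=1
Stage 1: 27(1−ω_c) = −87(0−ω_c)  ⇒  114ω_c = 27  ⇒  ω_c = 9/38
  ⇒ ω_c¹/ω_s¹ = 9/38
Stage 2: N_ring = 29 + 2·13 = 55
Stage 2: 29(ω_s−ω_c) = −55(ω_r−ω_c),  ω_s=0, ω_c=1
Stage 2: ω_r = 1 − (29/55)(0−1) = 84/55
  ⇒ ω_r²/ω_c² = 84/55
Coupling ω_c² = ω_c¹ ⇒ overall = 9/38 × 84/55 = 378/1045

378/1045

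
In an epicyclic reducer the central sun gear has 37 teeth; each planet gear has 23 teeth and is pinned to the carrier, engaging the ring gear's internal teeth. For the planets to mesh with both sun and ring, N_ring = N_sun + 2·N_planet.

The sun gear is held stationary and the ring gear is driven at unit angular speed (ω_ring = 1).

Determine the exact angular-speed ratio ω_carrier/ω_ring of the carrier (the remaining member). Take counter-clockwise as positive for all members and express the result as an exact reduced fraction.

83/120

N_ring = 37 + 2·23 = 83
37(ω_s−ω_c) = −83(ω_r−ω_c),  ω_s=0, ω_r=1
37(0−ω_c) = −83(1−ω_c)  ⇒  120ω_c = 83  ⇒  ω_c = 83/120
ω_c/ω_r = 83/120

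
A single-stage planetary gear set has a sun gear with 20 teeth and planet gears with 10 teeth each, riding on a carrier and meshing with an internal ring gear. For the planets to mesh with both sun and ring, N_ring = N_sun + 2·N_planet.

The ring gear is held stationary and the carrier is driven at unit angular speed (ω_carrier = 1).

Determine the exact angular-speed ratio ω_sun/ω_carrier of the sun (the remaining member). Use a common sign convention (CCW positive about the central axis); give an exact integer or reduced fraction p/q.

N_ring = 20 + 2·10 = 40
20(ω_s−ω_c) = −40(ω_r−ω_c),  ω_r=0, ω_c=1
ω_s = 1 − (40/20)(0−1) = 3
ω_s/ω_c = 3

3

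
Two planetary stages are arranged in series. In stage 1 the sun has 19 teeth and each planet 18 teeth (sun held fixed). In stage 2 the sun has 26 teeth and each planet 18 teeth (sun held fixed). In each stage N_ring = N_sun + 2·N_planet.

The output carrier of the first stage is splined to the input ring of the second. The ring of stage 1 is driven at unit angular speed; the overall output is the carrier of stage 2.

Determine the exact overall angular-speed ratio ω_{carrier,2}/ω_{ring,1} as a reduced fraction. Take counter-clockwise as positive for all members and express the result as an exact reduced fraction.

155/296

Stage 1: N_ring = 19 + 2·18 = 55
Stage 1: 19(ω_s−ω_c) = −55(ω_r−ω_c),  ω_s=0, ω_r=1
Stage 1: 19(0−ω_c) = −55(1−ω_c)  ⇒  74ω_c = 55  ⇒  ω_c = 55/74
  ⇒ ω_c¹/ω_r¹ = 55/74
Stage 2: N_ring = 26 + 2·18 = 62
Stage 2: 26(ω_s−ω_c) = −62(ω_r−ω_c),  ω_s=0, ω_r=1
Stage 2: 26(0−ω_c) = −62(1−ω_c)  ⇒  88ω_c = 62  ⇒  ω_c = 31/44
  ⇒ ω_c²/ω_r² = 31/44
Coupling ω_r² = ω_c¹ ⇒ overall = 55/74 × 31/44 = 155/296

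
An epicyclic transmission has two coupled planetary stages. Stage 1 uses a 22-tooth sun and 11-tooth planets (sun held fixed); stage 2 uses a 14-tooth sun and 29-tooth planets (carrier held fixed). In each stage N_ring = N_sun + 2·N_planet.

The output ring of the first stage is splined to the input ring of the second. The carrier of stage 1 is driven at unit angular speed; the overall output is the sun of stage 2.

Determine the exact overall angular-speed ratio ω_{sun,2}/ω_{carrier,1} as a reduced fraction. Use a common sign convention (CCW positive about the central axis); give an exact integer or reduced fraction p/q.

Stage 1: N_ring = 22 + 2·11 = 44
Stage 1: 22(ω_s−ω_c) = −44(ω_r−ω_c),  ω_s=0, ω_c=1
Stage 1: ω_r = 1 − (22/44)(0−1) = 3/2
  ⇒ ω_r¹/ω_c¹ = 3/2
Stage 2: N_ring = 14 + 2·29 = 72
Stage 2: 14(ω_s−ω_c) = −72(ω_r−ω_c),  ω_c=0, ω_r=1
Stage 2: ω_s = 0 − (72/14)(1−0) = -36/7
  ⇒ ω_s²/ω_r² = -36/7
Coupling ω_r² = ω_r¹ ⇒ overall = 3/2 × -36/7 = -54/7

-54/7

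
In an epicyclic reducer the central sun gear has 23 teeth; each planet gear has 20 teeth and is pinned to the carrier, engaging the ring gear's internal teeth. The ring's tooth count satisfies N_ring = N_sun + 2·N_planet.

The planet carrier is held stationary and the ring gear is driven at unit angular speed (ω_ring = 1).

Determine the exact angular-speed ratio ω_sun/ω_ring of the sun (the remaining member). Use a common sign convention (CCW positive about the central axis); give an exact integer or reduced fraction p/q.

-63/23

N_ring = 23 + 2·20 = 63
23(ω_s−ω_c) = −63(ω_r−ω_c),  ω_c=0, ω_r=1
ω_s = 0 − (63/23)(1−0) = -63/23
ω_s/ω_r = -63/23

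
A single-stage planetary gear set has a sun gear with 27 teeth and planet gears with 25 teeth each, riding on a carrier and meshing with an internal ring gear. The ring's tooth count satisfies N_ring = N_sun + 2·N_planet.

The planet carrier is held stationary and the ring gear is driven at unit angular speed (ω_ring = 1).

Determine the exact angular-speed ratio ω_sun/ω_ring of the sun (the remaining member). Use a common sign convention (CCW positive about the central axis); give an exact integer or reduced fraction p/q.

-77/27

N_ring = 27 + 2·25 = 77
27(ω_s−ω_c) = −77(ω_r−ω_c),  ω_c=0, ω_r=1
ω_s = 0 − (77/27)(1−0) = -77/27
ω_s/ω_r = -77/27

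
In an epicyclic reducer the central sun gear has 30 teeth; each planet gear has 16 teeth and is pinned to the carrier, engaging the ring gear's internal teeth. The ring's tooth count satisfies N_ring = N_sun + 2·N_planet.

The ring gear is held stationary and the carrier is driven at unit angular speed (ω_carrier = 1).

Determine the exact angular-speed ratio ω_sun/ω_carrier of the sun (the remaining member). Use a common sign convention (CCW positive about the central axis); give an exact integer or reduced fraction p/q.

46/15

N_ring = 30 + 2·16 = 62
30(ω_s−ω_c) = −62(ω_r−ω_c),  ω_r=0, ω_c=1
ω_s = 1 − (62/30)(0−1) = 46/15
ω_s/ω_c = 46/15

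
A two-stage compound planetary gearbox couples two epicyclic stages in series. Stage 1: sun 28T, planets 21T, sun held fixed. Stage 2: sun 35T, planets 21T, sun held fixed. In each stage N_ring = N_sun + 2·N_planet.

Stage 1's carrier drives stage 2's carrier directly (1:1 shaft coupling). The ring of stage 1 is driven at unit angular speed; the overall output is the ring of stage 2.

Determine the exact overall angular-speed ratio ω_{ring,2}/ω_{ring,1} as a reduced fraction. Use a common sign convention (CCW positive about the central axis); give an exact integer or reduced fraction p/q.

Stage 1: N_ring = 28 + 2·21 = 70
Stage 1: 28(ω_s−ω_c) = −70(ω_r−ω_c),  ω_s=0, ω_r=1
Stage 1: 28(0−ω_c) = −70(1−ω_c)  ⇒  98ω_c = 70  ⇒  ω_c = 5/7
  ⇒ ω_c¹/ω_r¹ = 5/7
Stage 2: N_ring = 35 + 2·21 = 77
Stage 2: 35(ω_s−ω_c) = −77(ω_r−ω_c),  ω_s=0, ω_c=1
Stage 2: ω_r = 1 − (35/77)(0−1) = 16/11
  ⇒ ω_r²/ω_c² = 16/11
Coupling ω_c² = ω_c¹ ⇒ overall = 5/7 × 16/11 = 80/77

80/77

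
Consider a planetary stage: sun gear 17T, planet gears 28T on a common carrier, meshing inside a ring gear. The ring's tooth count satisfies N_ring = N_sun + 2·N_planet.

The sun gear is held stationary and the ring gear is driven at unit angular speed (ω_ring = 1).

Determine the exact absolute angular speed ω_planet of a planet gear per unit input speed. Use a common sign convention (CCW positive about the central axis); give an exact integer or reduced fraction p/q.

N_ring = 17 + 2·28 = 73
17(ω_s−ω_c) = −73(ω_r−ω_c),  ω_s=0, ω_r=1
17(0−ω_c) = −73(1−ω_c)  ⇒  90ω_c = 73  ⇒  ω_c = 73/90
sun–planet: 17·(0−73/90) = −28·(ω_p−ω_c)  ⇒  ω_p−ω_c = −(17/28)·(-73/90) = 1241/2520
ω_p = 73/90 + 1241/2520 = 73/56

73/56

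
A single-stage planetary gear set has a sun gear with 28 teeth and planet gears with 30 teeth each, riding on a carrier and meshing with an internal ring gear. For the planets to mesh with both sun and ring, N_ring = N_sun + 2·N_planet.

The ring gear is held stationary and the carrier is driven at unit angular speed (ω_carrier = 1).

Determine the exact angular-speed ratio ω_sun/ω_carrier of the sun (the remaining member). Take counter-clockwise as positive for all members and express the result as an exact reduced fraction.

29/7

N_ring = 28 + 2·30 = 88
28(ω_s−ω_c) = −88(ω_r−ω_c),  ω_r=0, ω_c=1
ω_s = 1 − (88/28)(0−1) = 29/7
ω_s/ω_c = 29/7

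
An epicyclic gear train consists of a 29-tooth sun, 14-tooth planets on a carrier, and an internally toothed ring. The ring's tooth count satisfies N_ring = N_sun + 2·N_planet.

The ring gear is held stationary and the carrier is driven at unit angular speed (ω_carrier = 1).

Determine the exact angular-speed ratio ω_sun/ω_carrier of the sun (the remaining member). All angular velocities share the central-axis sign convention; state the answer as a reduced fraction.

N_ring = 29 + 2·14 = 57
29(ω_s−ω_c) = −57(ω_r−ω_c),  ω_r=0, ω_c=1
ω_s = 1 − (57/29)(0−1) = 86/29
ω_s/ω_c = 86/29

86/29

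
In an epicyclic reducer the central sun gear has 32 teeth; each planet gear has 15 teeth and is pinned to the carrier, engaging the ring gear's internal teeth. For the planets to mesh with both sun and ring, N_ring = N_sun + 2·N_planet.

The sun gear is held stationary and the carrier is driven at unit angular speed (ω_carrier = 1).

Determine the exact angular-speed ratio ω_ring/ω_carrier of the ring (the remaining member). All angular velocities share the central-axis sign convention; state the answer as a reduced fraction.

47/31

N_ring = 32 + 2·15 = 62
32(ω_s−ω_c) = −62(ω_r−ω_c),  ω_s=0, ω_c=1
ω_r = 1 − (32/62)(0−1) = 47/31
ω_r/ω_c = 47/31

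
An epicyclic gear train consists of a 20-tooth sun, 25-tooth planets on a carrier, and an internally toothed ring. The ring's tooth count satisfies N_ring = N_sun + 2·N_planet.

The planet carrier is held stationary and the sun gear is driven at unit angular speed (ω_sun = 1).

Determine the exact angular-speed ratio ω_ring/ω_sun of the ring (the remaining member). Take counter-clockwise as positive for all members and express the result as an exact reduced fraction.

N_ring = 20 + 2·25 = 70
20(ω_s−ω_c) = −70(ω_r−ω_c),  ω_c=0, ω_s=1
ω_r = 0 − (20/70)(1−0) = -2/7
ω_r/ω_s = -2/7

-2/7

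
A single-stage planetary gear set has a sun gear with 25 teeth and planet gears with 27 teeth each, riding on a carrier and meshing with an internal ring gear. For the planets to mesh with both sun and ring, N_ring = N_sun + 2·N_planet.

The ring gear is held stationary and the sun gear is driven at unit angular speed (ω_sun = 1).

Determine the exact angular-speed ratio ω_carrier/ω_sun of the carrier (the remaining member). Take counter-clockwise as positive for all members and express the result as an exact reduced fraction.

N_ring = 25 + 2·27 = 79
25(ω_s−ω_c) = −79(ω_r−ω_c),  ω_r=0, ω_s=1
25(1−ω_c) = −79(0−ω_c)  ⇒  104ω_c = 25  ⇒  ω_c = 25/104
ω_c/ω_s = 25/104

25/104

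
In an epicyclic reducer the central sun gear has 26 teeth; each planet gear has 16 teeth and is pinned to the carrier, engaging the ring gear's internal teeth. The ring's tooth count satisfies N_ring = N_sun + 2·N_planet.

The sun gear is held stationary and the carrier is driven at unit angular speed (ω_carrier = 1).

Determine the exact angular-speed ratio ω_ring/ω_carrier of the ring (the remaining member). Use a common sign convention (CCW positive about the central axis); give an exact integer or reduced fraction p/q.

42/29

N_ring = 26 + 2·16 = 58
26(ω_s−ω_c) = −58(ω_r−ω_c),  ω_s=0, ω_c=1
ω_r = 1 − (26/58)(0−1) = 42/29
ω_r/ω_c = 42/29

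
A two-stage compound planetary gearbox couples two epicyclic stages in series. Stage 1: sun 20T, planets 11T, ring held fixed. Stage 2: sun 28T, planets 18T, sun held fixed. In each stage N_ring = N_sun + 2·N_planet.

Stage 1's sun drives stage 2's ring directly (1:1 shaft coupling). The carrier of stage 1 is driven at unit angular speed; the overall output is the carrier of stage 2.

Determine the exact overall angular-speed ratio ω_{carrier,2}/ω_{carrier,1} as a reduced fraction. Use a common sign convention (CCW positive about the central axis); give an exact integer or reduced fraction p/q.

248/115

Stage 1: N_ring = 20 + 2·11 = 42
Stage 1: 20(ω_s−ω_c) = −42(ω_r−ω_c),  ω_r=0, ω_c=1
Stage 1: ω_s = 1 − (42/20)(0−1) = 31/10
  ⇒ ω_s¹/ω_c¹ = 31/10
Stage 2: N_ring = 28 + 2·18 = 64
Stage 2: 28(ω_s−ω_c) = −64(ω_r−ω_c),  ω_s=0, ω_r=1
Stage 2: 28(0−ω_c) = −64(1−ω_c)  ⇒  92ω_c = 64  ⇒  ω_c = 16/23
  ⇒ ω_c²/ω_r² = 16/23
Coupling ω_r² = ω_s¹ ⇒ overall = 31/10 × 16/23 = 248/115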